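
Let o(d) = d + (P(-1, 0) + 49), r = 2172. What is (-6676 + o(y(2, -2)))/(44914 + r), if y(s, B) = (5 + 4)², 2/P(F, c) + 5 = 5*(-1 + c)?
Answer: -32731/235430 ≈ -0.13903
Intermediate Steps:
P(F, c) = 2/(-10 + 5*c) (P(F, c) = 2/(-5 + 5*(-1 + c)) = 2/(-5 + (-5 + 5*c)) = 2/(-10 + 5*c))
y(s, B) = 81 (y(s, B) = 9² = 81)
o(d) = 244/5 + d (o(d) = d + (2/(5*(-2 + 0)) + 49) = d + ((⅖)/(-2) + 49) = d + ((⅖)*(-½) + 49) = d + (-⅕ + 49) = d + 244/5 = 244/5 + d)
(-6676 + o(y(2, -2)))/(44914 + r) = (-6676 + (244/5 + 81))/(44914 + 2172) = (-6676 + 649/5)/47086 = -32731/5*1/47086 = -32731/235430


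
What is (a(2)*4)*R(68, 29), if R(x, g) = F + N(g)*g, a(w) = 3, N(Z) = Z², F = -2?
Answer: 292644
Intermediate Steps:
R(x, g) = -2 + g³ (R(x, g) = -2 + g²*g = -2 + g³)
(a(2)*4)*R(68, 29) = (3*4)*(-2 + 29³) = 12*(-2 + 24389) = 12*24387 = 292644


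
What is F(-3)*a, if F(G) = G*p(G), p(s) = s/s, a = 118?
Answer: -354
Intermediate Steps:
p(s) = 1
F(G) = G (F(G) = G*1 = G)
F(-3)*a = -3*118 = -354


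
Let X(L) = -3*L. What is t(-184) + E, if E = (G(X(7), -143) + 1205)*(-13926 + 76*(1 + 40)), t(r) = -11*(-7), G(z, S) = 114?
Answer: -14258313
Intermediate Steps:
t(r) = 77
E = -14258390 (E = (114 + 1205)*(-13926 + 76*(1 + 40)) = 1319*(-13926 + 76*41) = 1319*(-13926 + 3116) = 1319*(-10810) = -14258390)
t(-184) + E = 77 - 14258390 = -14258313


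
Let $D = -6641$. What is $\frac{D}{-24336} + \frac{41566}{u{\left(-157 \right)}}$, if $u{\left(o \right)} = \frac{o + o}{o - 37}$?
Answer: $\frac{98121409709}{3820752} \approx 25681.0$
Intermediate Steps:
$u{\left(o \right)} = \frac{2 o}{-37 + o}$
$\frac{D}{-24336} + \frac{41566}{u{\left(-157 \right)}} = - \frac{6641}{-24336} + \frac{41566}{2 \left(-157\right) \frac{1}{-37 - 157}} = \left(-6641\right) \left(- \frac{1}{24336}\right) + \frac{41566}{2 \left(-157\right) \frac{1}{-194}} = \frac{6641}{24336} + \frac{41566}{2 \left(-157\right) \left(- \frac{1}{194}\right)} = \frac{6641}{24336} + \frac{41566}{\frac{157}{97}} = \frac{6641}{24336} + 41566 \cdot \frac{97}{157} = \frac{6641}{24336} + \frac{4031902}{157} = \frac{98121409709}{3820752}$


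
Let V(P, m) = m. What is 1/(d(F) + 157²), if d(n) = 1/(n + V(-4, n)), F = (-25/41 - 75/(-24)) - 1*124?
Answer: 39847/982188539 ≈ 4.0570e-5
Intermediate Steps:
F = -39847/328 (F = (-25*1/41 - 75*(-1/24)) - 124 = (-25/41 + 25/8) - 124 = 825/328 - 124 = -39847/328 ≈ -121.48)
d(n) = 1/(2*n) (d(n) = 1/(n + n) = 1/(2*n))
1/(d(F) + 157²) = 1/(1/(2*(-39847/328)) + 157²) = 1/((½)*(-328/39847) + 24649) = 1/(-164/39847 + 24649) = 1/(982188539/39847) = 39847/982188539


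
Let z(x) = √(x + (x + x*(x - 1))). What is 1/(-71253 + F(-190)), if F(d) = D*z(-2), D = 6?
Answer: -7917/564109993 - 2*√2/1692329979 ≈ -1.4036e-5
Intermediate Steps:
z(x) = √(2*x + x*(-1 + x)) (z(x) = √(x + (x + x*(-1 + x))) = √(2*x + x*(-1 + x)))
F(d) = 6*√2 (F(d) = 6*√(-2*(1 - 2)) = 6*√(-2*(-1)) = 6*√2)
1/(-71253 + F(-190)) = 1/(-71253 + 6*√2)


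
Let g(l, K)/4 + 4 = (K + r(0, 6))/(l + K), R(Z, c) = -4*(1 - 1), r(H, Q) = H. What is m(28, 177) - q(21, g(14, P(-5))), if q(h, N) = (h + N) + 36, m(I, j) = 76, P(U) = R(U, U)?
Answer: 35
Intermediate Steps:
R(Z, c) = 0 (R(Z, c) = -4*0 = 0)
P(U) = 0
g(l, K) = -16 + 4*K/(K + l) (g(l, K) = -16 + 4*((K + 0)/(l + K)) = -16 + 4*(K/(K + l)) = -16 + 4*K/(K + l))
q(h, N) = 36 + N + h (q(h, N) = (N + h) + 36 = 36 + N + h)
m(28, 177) - q(21, g(14, P(-5))) = 76 - (36 + 4*(-4*14 - 3*0)/(0 + 14) + 21) = 76 - (36 + 4*(-56 + 0)/14 + 21) = 76 - (36 + 4*(1/14)*(-56) + 21) = 76 - (36 - 16 + 21) = 76 - 1*41 = 76 - 41 = 35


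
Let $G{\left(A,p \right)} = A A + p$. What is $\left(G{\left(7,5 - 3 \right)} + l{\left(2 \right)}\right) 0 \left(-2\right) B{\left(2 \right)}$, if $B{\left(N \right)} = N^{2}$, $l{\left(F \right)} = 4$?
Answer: $0$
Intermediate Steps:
$G{\left(A,p \right)} = p + A^{2}$ ($G{\left(A,p \right)} = A^{2} + p = p + A^{2}$)
$\left(G{\left(7,5 - 3 \right)} + l{\left(2 \right)}\right) 0 \left(-2\right) B{\left(2 \right)} = \left(\left(\left(5 - 3\right) + 7^{2}\right) + 4\right) 0 \left(-2\right) 2^{2} = \left(\left(\left(5 - 3\right) + 49\right) + 4\right) 0 \cdot 4 = \left(\left(2 + 49\right) + 4\right) 0 = \left(51 + 4\right) 0 = 55 \cdot 0 = 0$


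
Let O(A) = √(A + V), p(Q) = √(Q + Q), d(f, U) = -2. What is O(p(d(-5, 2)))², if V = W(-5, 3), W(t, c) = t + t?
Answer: -10 + 2*I ≈ -10.0 + 2.0*I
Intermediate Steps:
p(Q) = √2*√Q (p(Q) = √(2*Q) = √2*√Q)
W(t, c) = 2*t
V = -10 (V = 2*(-5) = -10)
O(A) = √(-10 + A) (O(A) = √(A - 10) = √(-10 + A))
O(p(d(-5, 2)))² = (√(-10 + √2*√(-2)))² = (√(-10 + √2*(I*√2)))² = (√(-10 + 2*I))² = -10 + 2*I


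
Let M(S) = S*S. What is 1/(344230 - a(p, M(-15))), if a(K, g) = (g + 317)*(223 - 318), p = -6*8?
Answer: 1/395720 ≈ 2.5270e-6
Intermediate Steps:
M(S) = S**2
p = -48
a(K, g) = -30115 - 95*g (a(K, g) = (317 + g)*(-95) = -30115 - 95*g)
1/(344230 - a(p, M(-15))) = 1/(344230 - (-30115 - 95*(-15)**2)) = 1/(344230 - (-30115 - 95*225)) = 1/(344230 - (-30115 - 21375)) = 1/(344230 - 1*(-51490)) = 1/(344230 + 51490) = 1/395720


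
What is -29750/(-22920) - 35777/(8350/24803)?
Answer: -1016921542301/9569100 ≈ -1.0627e+5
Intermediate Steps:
-29750/(-22920) - 35777/(8350/24803) = -29750*(-1/22920) - 35777/(8350*(1/24803)) = 2975/2292 - 35777/8350/24803 = 2975/2292 - 35777*24803/8350 = 2975/2292 - 887376931/8350 = -1016921542301/9569100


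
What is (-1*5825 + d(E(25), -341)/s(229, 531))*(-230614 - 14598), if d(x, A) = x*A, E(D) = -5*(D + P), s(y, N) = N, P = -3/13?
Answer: 9725344549580/6903 ≈ 1.4089e+9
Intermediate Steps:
P = -3/13 (P = -3*1/13 = -3/13 ≈ -0.23077)
E(D) = 15/13 - 5*D (E(D) = -5*(D - 3/13) = -5*(-3/13 + D) = 15/13 - 5*D)
d(x, A) = A*x
(-1*5825 + d(E(25), -341)/s(229, 531))*(-230614 - 14598) = (-1*5825 - 341*(15/13 - 5*25)/531)*(-230614 - 14598) = (-5825 - 341*(15/13 - 125)*(1/531))*(-245212) = (-5825 - 341*(-1610/13)*(1/531))*(-245212) = (-5825 + (549010/13)*(1/531))*(-245212) = (-5825 + 549010/6903)*(-245212) = -39660965/6903*(-245212) = 9725344549580/6903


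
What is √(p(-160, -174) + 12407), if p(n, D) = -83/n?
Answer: √19852030/40 ≈ 111.39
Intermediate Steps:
√(p(-160, -174) + 12407) = √(-83/(-160) + 12407) = √(-83*(-1/160) + 12407) = √(83/160 + 12407) = √(1985203/160) = √19852030/40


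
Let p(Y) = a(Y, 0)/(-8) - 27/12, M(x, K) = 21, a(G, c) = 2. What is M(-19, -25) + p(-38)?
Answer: 37/2 ≈ 18.500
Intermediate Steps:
p(Y) = -5/2 (p(Y) = 2/(-8) - 27/12 = 2*(-⅛) - 27*1/12 = -¼ - 9/4 = -5/2)
M(-19, -25) + p(-38) = 21 - 5/2 = 37/2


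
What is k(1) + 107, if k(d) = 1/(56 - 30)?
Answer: 2783/26 ≈ 107.04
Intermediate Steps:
k(d) = 1/26
k(1) + 107 = 1/26 + 107 = 2783/26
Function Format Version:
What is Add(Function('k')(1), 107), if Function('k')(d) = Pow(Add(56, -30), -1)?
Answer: Rational(2783, 26) ≈ 107.04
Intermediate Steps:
Function('k')(d) = Rational(1, 26) (Function('k')(d) = Pow(26, -1) = Rational(1, 26))
Add(Function('k')(1), 107) = Add(Rational(1, 26), 107) = Rational(2783, 26)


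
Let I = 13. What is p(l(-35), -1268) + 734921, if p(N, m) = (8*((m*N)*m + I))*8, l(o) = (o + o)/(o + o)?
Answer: 103636489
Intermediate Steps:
l(o) = 1 (l(o) = (2*o)/((2*o)) = (2*o)*(1/(2*o)) = 1)
p(N, m) = 832 + 64*N*m² (p(N, m) = (8*((m*N)*m + 13))*8 = (8*((N*m)*m + 13))*8 = (8*(N*m² + 13))*8 = (8*(13 + N*m²))*8 = (104 + 8*N*m²)*8 = 832 + 64*N*m²)
p(l(-35), -1268) + 734921 = (832 + 64*1*(-1268)²) + 734921 = (832 + 64*1*1607824) + 734921 = (832 + 102900736) + 734921 = 102901568 + 734921 = 103636489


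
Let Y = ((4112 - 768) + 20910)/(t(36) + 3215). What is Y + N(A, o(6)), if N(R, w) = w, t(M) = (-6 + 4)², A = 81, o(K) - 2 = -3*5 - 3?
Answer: -27250/3219 ≈ -8.4654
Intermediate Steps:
o(K) = -16 (o(K) = 2 + (-3*5 - 3) = 2 + (-15 - 3) = 2 - 18 = -16)
t(M) = 4 (t(M) = (-2)² = 4)
Y = 24254/3219 (Y = ((4112 - 768) + 20910)/(4 + 3215) = (3344 + 20910)/3219 = 24254*(1/3219) = 24254/3219 ≈ 7.5346)
Y + N(A, o(6)) = 24254/3219 - 16 = -27250/3219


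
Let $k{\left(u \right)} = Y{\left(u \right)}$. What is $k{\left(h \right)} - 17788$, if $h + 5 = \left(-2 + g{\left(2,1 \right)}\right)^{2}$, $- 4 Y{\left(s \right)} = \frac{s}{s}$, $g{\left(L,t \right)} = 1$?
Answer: $- \frac{71153}{4} \approx -17788.0$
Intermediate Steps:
$Y{\left(s \right)} = - \frac{1}{4}$ ($Y{\left(s \right)} = - \frac{s \frac{1}{s}}{4} = \left(- \frac{1}{4}\right) 1 = - \frac{1}{4}$)
$h = -4$ ($h = -5 + \left(-2 + 1\right)^{2} = -5 + \left(-1\right)^{2} = -5 + 1 = -4$)
$k{\left(u \right)} = - \frac{1}{4}$
$k{\left(h \right)} - 17788 = - \frac{1}{4} - 17788 = - \frac{71153}{4}$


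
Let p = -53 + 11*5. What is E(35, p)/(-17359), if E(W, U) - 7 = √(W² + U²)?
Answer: -7/17359 - √1229/17359 ≈ -0.0024228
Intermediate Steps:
p = 2 (p = -53 + 55 = 2)
E(W, U) = 7 + √(U² + W²) (E(W, U) = 7 + √(W² + U²) = 7 + √(U² + W²))
E(35, p)/(-17359) = (7 + √(2² + 35²))/(-17359) = (7 + √(4 + 1225))*(-1/17359) = (7 + √1229)*(-1/17359) = -7/17359 - √1229/17359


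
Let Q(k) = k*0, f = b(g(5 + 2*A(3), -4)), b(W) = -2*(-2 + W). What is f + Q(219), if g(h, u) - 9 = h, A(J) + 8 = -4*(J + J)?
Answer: 104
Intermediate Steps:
A(J) = -8 - 8*J (A(J) = -8 - 4*(J + J) = -8 - 8*J)
g(h, u) = 9 + h
b(W) = 4 - 2*W
f = 104 (f = 4 - 2*(9 + (5 + 2*(-8 - 8*3))) = 4 - 2*(9 + (5 + 2*(-8 - 24))) = 4 - 2*(9 + (5 + 2*(-32))) = 4 - 2*(9 + (5 - 64)) = 4 - 2*(9 - 59) = 4 - 2*(-50) = 4 + 100 = 104)
Q(k) = 0
f + Q(219) = 104 + 0 = 104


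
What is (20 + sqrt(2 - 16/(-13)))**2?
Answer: (260 + sqrt(546))**2/169 ≈ 475.13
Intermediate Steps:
(20 + sqrt(2 - 16/(-13)))**2 = (20 + sqrt(2 - 16*(-1/13)))**2 = (20 + sqrt(2 + 16/13))**2 = (20 + sqrt(42/13))**2 = (20 + sqrt(546)/13)**2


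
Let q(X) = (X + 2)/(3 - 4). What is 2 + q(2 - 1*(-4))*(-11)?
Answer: 90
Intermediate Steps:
q(X) = -2 - X (q(X) = (2 + X)/(-1) = (2 + X)*(-1) = -2 - X)
2 + q(2 - 1*(-4))*(-11) = 2 + (-2 - (2 - 1*(-4)))*(-11) = 2 + (-2 - (2 + 4))*(-11) = 2 + (-2 - 1*6)*(-11) = 2 + (-2 - 6)*(-11) = 2 - 8*(-11) = 2 + 88 = 90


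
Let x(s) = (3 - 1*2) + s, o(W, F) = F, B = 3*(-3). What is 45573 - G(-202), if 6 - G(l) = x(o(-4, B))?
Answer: 45559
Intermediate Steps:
B = -9
x(s) = 1 + s (x(s) = (3 - 2) + s = 1 + s)
G(l) = 14 (G(l) = 6 - (1 - 9) = 6 - 1*(-8) = 6 + 8 = 14)
45573 - G(-202) = 45573 - 1*14 = 45573 - 14 = 45559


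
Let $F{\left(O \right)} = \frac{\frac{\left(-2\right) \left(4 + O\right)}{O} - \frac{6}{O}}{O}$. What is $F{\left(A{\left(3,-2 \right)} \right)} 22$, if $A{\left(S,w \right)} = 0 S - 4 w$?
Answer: $- \frac{165}{16} \approx -10.313$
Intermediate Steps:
$A{\left(S,w \right)} = - 4 w$ ($A{\left(S,w \right)} = 0 - 4 w = - 4 w$)
$F{\left(O \right)} = \frac{- \frac{6}{O} + \frac{-8 - 2 O}{O}}{O}$ ($F{\left(O \right)} = \frac{\frac{-8 - 2 O}{O} - \frac{6}{O}}{O} = \frac{- \frac{6}{O} + \frac{-8 - 2 O}{O}}{O}$)
$F{\left(A{\left(3,-2 \right)} \right)} 22 = \frac{2 \left(-7 - \left(-4\right) \left(-2\right)\right)}{64} \cdot 22 = \frac{2 \left(-7 - 8\right)}{64} \cdot 22 = 2 \cdot \frac{1}{64} \left(-7 - 8\right) 22 = 2 \cdot \frac{1}{64} \left(-15\right) 22 = \left(- \frac{15}{32}\right) 22 = - \frac{165}{16}$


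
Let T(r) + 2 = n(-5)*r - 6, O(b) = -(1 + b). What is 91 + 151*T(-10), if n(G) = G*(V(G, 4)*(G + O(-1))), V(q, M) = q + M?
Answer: 36633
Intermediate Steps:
O(b) = -1 - b
V(q, M) = M + q
n(G) = G²*(4 + G) (n(G) = G*((4 + G)*(G + (-1 - 1*(-1)))) = G*((4 + G)*(G + (-1 + 1))) = G*((4 + G)*(G + 0)) = G*((4 + G)*G) = G*(G*(4 + G)) = G²*(4 + G))
T(r) = -8 - 25*r (T(r) = -2 + (((-5)²*(4 - 5))*r - 6) = -2 + ((25*(-1))*r - 6) = -2 + (-25*r - 6) = -2 + (-6 - 25*r) = -8 - 25*r)
91 + 151*T(-10) = 91 + 151*(-8 - 25*(-10)) = 91 + 151*(-8 + 250) = 91 + 151*242 = 91 + 36542 = 36633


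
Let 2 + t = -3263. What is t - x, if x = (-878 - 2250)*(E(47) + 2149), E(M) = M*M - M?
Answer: 13481543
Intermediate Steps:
t = -3265 (t = -2 - 3263 = -3265)
E(M) = M² - M
x = -13484808 (x = (-878 - 2250)*(47*(-1 + 47) + 2149) = -3128*(47*46 + 2149) = -3128*(2162 + 2149) = -3128*4311 = -13484808)
t - x = -3265 - 1*(-13484808) = -3265 + 13484808 = 13481543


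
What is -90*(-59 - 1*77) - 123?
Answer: 12117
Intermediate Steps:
-90*(-59 - 1*77) - 123 = -90*(-59 - 77) - 123 = -90*(-136) - 123 = 12240 - 123 = 12117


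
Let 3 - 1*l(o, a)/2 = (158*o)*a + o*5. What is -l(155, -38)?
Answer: -1859696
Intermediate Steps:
l(o, a) = 6 - 10*o - 316*a*o (l(o, a) = 6 - 2*((158*o)*a + o*5) = 6 - 2*(158*a*o + 5*o) = 6 - 2*(5*o + 158*a*o) = 6 + (-10*o - 316*a*o) = 6 - 10*o - 316*a*o)
-l(155, -38) = -(6 - 10*155 - 316*(-38)*155) = -(6 - 1550 + 1861240) = -1*1859696 = -1859696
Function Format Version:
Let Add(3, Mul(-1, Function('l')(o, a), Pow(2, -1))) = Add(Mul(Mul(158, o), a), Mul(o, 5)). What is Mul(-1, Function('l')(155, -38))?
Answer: -1859696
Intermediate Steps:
Function('l')(o, a) = Add(6, Mul(-10, o), Mul(-316, a, o)) (Function('l')(o, a) = Add(6, Mul(-2, Add(Mul(Mul(158, o), a), Mul(o, 5)))) = Add(6, Mul(-2, Add(Mul(158, a, o), Mul(5, o)))) = Add(6, Mul(-2, Add(Mul(5, o), Mul(158, a, o)))) = Add(6, Add(Mul(-10, o), Mul(-316, a, o))) = Add(6, Mul(-10, o), Mul(-316, a, o)))
Mul(-1, Function('l')(155, -38)) = Mul(-1, Add(6, Mul(-10, 155), Mul(-316, -38, 155))) = Mul(-1, Add(6, -1550, 1861240)) = Mul(-1, 1859696) = -1859696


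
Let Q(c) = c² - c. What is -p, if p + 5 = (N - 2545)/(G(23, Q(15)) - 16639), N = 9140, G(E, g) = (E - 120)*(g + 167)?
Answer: 272635/53208 ≈ 5.1239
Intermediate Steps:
G(E, g) = (-120 + E)*(167 + g)
p = -272635/53208 (p = -5 + (9140 - 2545)/((-20040 - 1800*(-1 + 15) + 167*23 + 23*(15*(-1 + 15))) - 16639) = -5 + 6595/((-20040 - 1800*14 + 3841 + 23*(15*14)) - 16639) = -5 + 6595/((-20040 - 120*210 + 3841 + 23*210) - 16639) = -5 + 6595/((-20040 - 25200 + 3841 + 4830) - 16639) = -5 + 6595/(-36569 - 16639) = -5 + 6595/(-53208) = -5 + 6595*(-1/53208) = -5 - 6595/53208 = -272635/53208 ≈ -5.1239)
-p = -1*(-272635/53208) = 272635/53208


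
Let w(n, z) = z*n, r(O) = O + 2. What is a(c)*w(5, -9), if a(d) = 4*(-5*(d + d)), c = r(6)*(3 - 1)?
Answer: 28800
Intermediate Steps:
r(O) = 2 + O
w(n, z) = n*z
c = 16 (c = (2 + 6)*(3 - 1) = 8*2 = 16)
a(d) = -40*d (a(d) = 4*(-5*2*d) = 4*(-10*d) = -40*d)
a(c)*w(5, -9) = (-40*16)*(5*(-9)) = -640*(-45) = 28800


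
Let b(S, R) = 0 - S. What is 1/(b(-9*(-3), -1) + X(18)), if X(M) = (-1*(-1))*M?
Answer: -1/9 ≈ -0.11111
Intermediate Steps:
X(M) = M (X(M) = 1*M = M)
b(S, R) = -S
1/(b(-9*(-3), -1) + X(18)) = 1/(-(-9)*(-3) + 18) = 1/(-1*27 + 18) = 1/(-27 + 18) = 1/(-9) = -1/9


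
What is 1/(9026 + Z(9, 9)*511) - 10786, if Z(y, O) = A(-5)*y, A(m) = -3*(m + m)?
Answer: -1585498855/146996 ≈ -10786.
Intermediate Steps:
A(m) = -6*m
Z(y, O) = 30*y (Z(y, O) = (-6*(-5))*y = 30*y)
1/(9026 + Z(9, 9)*511) - 10786 = 1/(9026 + (30*9)*511) - 10786 = 1/(9026 + 270*511) - 10786 = 1/(9026 + 137970) - 10786 = 1/146996 - 10786 = -1585498855/146996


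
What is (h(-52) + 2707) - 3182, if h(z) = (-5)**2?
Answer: -450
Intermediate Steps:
h(z) = 25
(h(-52) + 2707) - 3182 = (25 + 2707) - 3182 = 2732 - 3182 = -450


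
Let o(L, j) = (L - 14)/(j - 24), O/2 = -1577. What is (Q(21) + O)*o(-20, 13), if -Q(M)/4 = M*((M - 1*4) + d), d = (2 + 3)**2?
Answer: -227188/11 ≈ -20653.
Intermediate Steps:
d = 25 (d = 5**2 = 25)
O = -3154 (O = 2*(-1577) = -3154)
o(L, j) = (-14 + L)/(-24 + j)
Q(M) = -4*M*(21 + M) (Q(M) = -4*M*((M - 1*4) + 25) = -4*M*((M - 4) + 25) = -4*M*((-4 + M) + 25) = -4*M*(21 + M))
(Q(21) + O)*o(-20, 13) = (-4*21*(21 + 21) - 3154)*((-14 - 20)/(-24 + 13)) = (-4*21*42 - 3154)*(-34/(-11)) = (-3528 - 3154)*(-1/11*(-34)) = -6682*34/11 = -227188/11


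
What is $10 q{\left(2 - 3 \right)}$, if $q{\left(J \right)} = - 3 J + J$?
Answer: $20$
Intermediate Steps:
$q{\left(J \right)} = - 2 J$
$10 q{\left(2 - 3 \right)} = 10 \left(- 2 \left(2 - 3\right)\right) = 10 \left(\left(-2\right) \left(-1\right)\right) = 10 \cdot 2 = 20$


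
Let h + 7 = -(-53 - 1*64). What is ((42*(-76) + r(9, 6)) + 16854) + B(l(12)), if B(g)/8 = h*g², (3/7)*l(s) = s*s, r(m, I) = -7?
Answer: 99362135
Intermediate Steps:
l(s) = 7*s²/3 (l(s) = 7*(s*s)/3 = 7*s²/3)
h = 110 (h = -7 - (-53 - 1*64) = -7 - (-53 - 64) = -7 - 1*(-117) = -7 + 117 = 110)
B(g) = 880*g² (B(g) = 8*(110*g²) = 880*g²)
((42*(-76) + r(9, 6)) + 16854) + B(l(12)) = ((42*(-76) - 7) + 16854) + 880*((7/3)*12²)² = ((-3192 - 7) + 16854) + 880*((7/3)*144)² = (-3199 + 16854) + 880*336² = 13655 + 880*112896 = 13655 + 99348480 = 99362135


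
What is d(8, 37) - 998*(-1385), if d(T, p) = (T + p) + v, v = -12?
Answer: 1382263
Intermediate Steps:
d(T, p) = -12 + T + p (d(T, p) = (T + p) - 12 = -12 + T + p)
d(8, 37) - 998*(-1385) = (-12 + 8 + 37) - 998*(-1385) = 33 + 1382230 = 1382263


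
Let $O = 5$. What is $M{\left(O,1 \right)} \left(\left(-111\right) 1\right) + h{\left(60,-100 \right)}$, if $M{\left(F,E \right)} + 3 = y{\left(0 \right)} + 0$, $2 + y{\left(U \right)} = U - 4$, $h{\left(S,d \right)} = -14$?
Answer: $985$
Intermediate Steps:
$y{\left(U \right)} = -6 + U$ ($y{\left(U \right)} = -2 + \left(U - 4\right) = -2 + \left(-4 + U\right) = -6 + U$)
$M{\left(F,E \right)} = -9$ ($M{\left(F,E \right)} = -3 + \left(\left(-6 + 0\right) + 0\right) = -3 + \left(-6 + 0\right) = -3 - 6 = -9$)
$M{\left(O,1 \right)} \left(\left(-111\right) 1\right) + h{\left(60,-100 \right)} = - 9 \left(\left(-111\right) 1\right) - 14 = \left(-9\right) \left(-111\right) - 14 = 999 - 14 = 985$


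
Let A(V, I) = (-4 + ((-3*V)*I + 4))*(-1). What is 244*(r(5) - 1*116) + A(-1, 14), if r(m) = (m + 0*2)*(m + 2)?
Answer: -19806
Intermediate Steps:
A(V, I) = 3*I*V (A(V, I) = (-4 + (-3*I*V + 4))*(-1) = (-4 + (4 - 3*I*V))*(-1) = -3*I*V*(-1) = 3*I*V)
r(m) = m*(2 + m) (r(m) = (m + 0)*(2 + m) = m*(2 + m))
244*(r(5) - 1*116) + A(-1, 14) = 244*(5*(2 + 5) - 1*116) + 3*14*(-1) = 244*(5*7 - 116) - 42 = 244*(35 - 116) - 42 = 244*(-81) - 42 = -19764 - 42 = -19806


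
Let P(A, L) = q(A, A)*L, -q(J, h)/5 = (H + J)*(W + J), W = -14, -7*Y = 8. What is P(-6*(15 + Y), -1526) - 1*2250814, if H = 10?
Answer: 363738702/7 ≈ 5.1963e+7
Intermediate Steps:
Y = -8/7 (Y = -⅐*8 = -8/7 ≈ -1.1429)
q(J, h) = -5*(-14 + J)*(10 + J) (q(J, h) = -5*(10 + J)*(-14 + J) = -5*(-14 + J)*(10 + J))
P(A, L) = L*(700 - 5*A² + 20*A) (P(A, L) = (700 - 5*A² + 20*A)*L = L*(700 - 5*A² + 20*A))
P(-6*(15 + Y), -1526) - 1*2250814 = 5*(-1526)*(140 - (-6*(15 - 8/7))² + 4*(-6*(15 - 8/7))) - 1*2250814 = 5*(-1526)*(140 - (-6*97/7)² + 4*(-6*97/7)) - 2250814 = 5*(-1526)*(140 - (-582/7)² + 4*(-582/7)) - 2250814 = 5*(-1526)*(140 - 1*338724/49 - 2328/7) - 2250814 = 5*(-1526)*(140 - 338724/49 - 2328/7) - 2250814 = 5*(-1526)*(-348160/49) - 2250814 = 379494400/7 - 2250814 = 363738702/7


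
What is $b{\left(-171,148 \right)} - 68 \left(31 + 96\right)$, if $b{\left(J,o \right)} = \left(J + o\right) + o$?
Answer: $-8511$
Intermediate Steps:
$b{\left(J,o \right)} = J + 2 o$
$b{\left(-171,148 \right)} - 68 \left(31 + 96\right) = \left(-171 + 2 \cdot 148\right) - 68 \left(31 + 96\right) = \left(-171 + 296\right) - 8636 = 125 - 8636 = -8511$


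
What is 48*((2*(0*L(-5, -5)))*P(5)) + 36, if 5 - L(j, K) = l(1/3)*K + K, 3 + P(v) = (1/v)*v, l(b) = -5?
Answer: 36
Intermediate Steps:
P(v) = -2 (P(v) = -3 + (1/v)*v = -3 + v/v = -3 + 1 = -2)
L(j, K) = 5 + 4*K (L(j, K) = 5 - (-5*K + K) = 5 - (-4)*K = 5 + 4*K)
48*((2*(0*L(-5, -5)))*P(5)) + 36 = 48*((2*(0*(5 + 4*(-5))))*(-2)) + 36 = 48*((2*(0*(5 - 20)))*(-2)) + 36 = 48*((2*(0*(-15)))*(-2)) + 36 = 48*((2*0)*(-2)) + 36 = 48*(0*(-2)) + 36 = 48*0 + 36 = 0 + 36 = 36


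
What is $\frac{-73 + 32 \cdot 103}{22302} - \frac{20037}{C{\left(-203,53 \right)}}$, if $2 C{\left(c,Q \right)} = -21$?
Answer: $\frac{42561811}{22302} \approx 1908.4$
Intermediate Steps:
$C{\left(c,Q \right)} = - \frac{21}{2}$ ($C{\left(c,Q \right)} = \frac{1}{2} \left(-21\right) = - \frac{21}{2}$)
$\frac{-73 + 32 \cdot 103}{22302} - \frac{20037}{C{\left(-203,53 \right)}} = \frac{-73 + 32 \cdot 103}{22302} - \frac{20037}{- \frac{21}{2}} = \left(-73 + 3296\right) \frac{1}{22302} - - \frac{13358}{7} = 3223 \cdot \frac{1}{22302} + \frac{13358}{7} = \frac{3223}{22302} + \frac{13358}{7} = \frac{42561811}{22302}$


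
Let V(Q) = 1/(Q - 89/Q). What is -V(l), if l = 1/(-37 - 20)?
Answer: -57/289160 ≈ -0.00019712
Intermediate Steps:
l = -1/57 (l = 1/(-57) = -1/57 ≈ -0.017544)
-V(l) = -(-1)/(57*(-89 + (-1/57)²)) = -(-1)/(57*(-89 + 1/3249)) = -(-1)/(57*(-289160/3249)) = -(-1)*(-3249)/(57*289160) = -1*57/289160 = -57/289160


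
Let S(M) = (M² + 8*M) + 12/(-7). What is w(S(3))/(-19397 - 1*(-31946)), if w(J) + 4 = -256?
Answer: -260/12549 ≈ -0.020719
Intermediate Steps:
S(M) = -12/7 + M² + 8*M (S(M) = (M² + 8*M) + 12*(-⅐) = (M² + 8*M) - 12/7 = -12/7 + M² + 8*M)
w(J) = -260 (w(J) = -4 - 256 = -260)
w(S(3))/(-19397 - 1*(-31946)) = -260/(-19397 - 1*(-31946)) = -260/(-19397 + 31946) = -260/12549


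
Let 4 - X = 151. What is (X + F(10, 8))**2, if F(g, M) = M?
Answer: 19321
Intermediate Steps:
X = -147 (X = 4 - 1*151 = 4 - 151 = -147)
(X + F(10, 8))**2 = (-147 + 8)**2 = (-139)**2 = 19321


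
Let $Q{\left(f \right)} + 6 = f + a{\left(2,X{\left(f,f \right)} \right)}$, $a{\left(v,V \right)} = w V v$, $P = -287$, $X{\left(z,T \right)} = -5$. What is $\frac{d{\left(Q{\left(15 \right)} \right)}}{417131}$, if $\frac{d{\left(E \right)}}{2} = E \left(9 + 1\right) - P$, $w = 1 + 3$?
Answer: $- \frac{46}{417131} \approx -0.00011028$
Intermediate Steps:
$w = 4$
$a{\left(v,V \right)} = 4 V v$
$Q{\left(f \right)} = -46 + f$ ($Q{\left(f \right)} = -6 + \left(f + 4 \left(-5\right) 2\right) = -6 + \left(f - 40\right) = -6 + \left(-40 + f\right) = -46 + f$)
$d{\left(E \right)} = 574 + 20 E$ ($d{\left(E \right)} = 2 \left(E \left(9 + 1\right) - -287\right) = 2 \left(E 10 + 287\right) = 2 \left(10 E + 287\right) = 2 \left(287 + 10 E\right) = 574 + 20 E$)
$\frac{d{\left(Q{\left(15 \right)} \right)}}{417131} = \frac{574 + 20 \left(-46 + 15\right)}{417131} = \left(574 + 20 \left(-31\right)\right) \frac{1}{417131} = \left(574 - 620\right) \frac{1}{417131} = \left(-46\right) \frac{1}{417131} = - \frac{46}{417131}$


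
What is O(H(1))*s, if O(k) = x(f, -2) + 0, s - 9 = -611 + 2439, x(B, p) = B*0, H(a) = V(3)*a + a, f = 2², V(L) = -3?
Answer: 0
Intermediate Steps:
f = 4
H(a) = -2*a (H(a) = -3*a + a = -2*a)
x(B, p) = 0
s = 1837 (s = 9 + (-611 + 2439) = 9 + 1828 = 1837)
O(k) = 0 (O(k) = 0 + 0 = 0)
O(H(1))*s = 0*1837 = 0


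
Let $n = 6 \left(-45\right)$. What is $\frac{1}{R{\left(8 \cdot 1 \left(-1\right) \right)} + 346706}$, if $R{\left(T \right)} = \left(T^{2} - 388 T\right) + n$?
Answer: $\frac{1}{349604} \approx 2.8604 \cdot 10^{-6}$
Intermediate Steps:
$n = -270$
$R{\left(T \right)} = -270 + T^{2} - 388 T$ ($R{\left(T \right)} = \left(T^{2} - 388 T\right) - 270 = -270 + T^{2} - 388 T$)
$\frac{1}{R{\left(8 \cdot 1 \left(-1\right) \right)} + 346706} = \frac{1}{\left(-270 + \left(8 \cdot 1 \left(-1\right)\right)^{2} - 388 \cdot 8 \cdot 1 \left(-1\right)\right) + 346706} = \frac{1}{\left(-270 + \left(8 \left(-1\right)\right)^{2} - 388 \cdot 8 \left(-1\right)\right) + 346706} = \frac{1}{\left(-270 + \left(-8\right)^{2} - -3104\right) + 346706} = \frac{1}{\left(-270 + 64 + 3104\right) + 346706} = \frac{1}{2898 + 346706} = \frac{1}{349604}$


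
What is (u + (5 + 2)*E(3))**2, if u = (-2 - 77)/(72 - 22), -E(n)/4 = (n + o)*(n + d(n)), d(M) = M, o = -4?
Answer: 69239041/2500 ≈ 27696.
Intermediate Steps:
E(n) = -8*n*(-4 + n) (E(n) = -4*(n - 4)*(n + n) = -4*(-4 + n)*2*n = -8*n*(-4 + n))
u = -79/50 ≈ -1.5800
(u + (5 + 2)*E(3))**2 = (-79/50 + (5 + 2)*(8*3*(4 - 1*3)))**2 = (-79/50 + 7*(8*3*(4 - 3)))**2 = (-79/50 + 7*(8*3*1))**2 = (-79/50 + 7*24)**2 = (-79/50 + 168)**2 = (8321/50)**2 = 69239041/2500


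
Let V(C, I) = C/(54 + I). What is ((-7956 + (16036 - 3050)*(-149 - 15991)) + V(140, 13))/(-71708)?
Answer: 3510833398/1201109 ≈ 2923.0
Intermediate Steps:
((-7956 + (16036 - 3050)*(-149 - 15991)) + V(140, 13))/(-71708) = ((-7956 + (16036 - 3050)*(-149 - 15991)) + 140/(54 + 13))/(-71708) = ((-7956 + 12986*(-16140)) + 140/67)*(-1/71708) = ((-7956 - 209594040) + 140*(1/67))*(-1/71708) = (-209601996 + 140/67)*(-1/71708) = -14043333592/67*(-1/71708) = 3510833398/1201109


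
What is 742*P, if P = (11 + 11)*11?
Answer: 179564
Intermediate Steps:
P = 242 (P = 22*11 = 242)
742*P = 742*242 = 179564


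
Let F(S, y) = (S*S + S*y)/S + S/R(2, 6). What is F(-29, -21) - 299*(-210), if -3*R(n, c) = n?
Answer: 125567/2 ≈ 62784.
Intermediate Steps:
R(n, c) = -n/3
F(S, y) = -3*S/2 + (S² + S*y)/S (F(S, y) = (S*S + S*y)/S + S/((-⅓*2)) = (S² + S*y)/S + S/(-⅔) = (S² + S*y)/S + S*(-3/2) = (S² + S*y)/S - 3*S/2 = -3*S/2 + (S² + S*y)/S)
F(-29, -21) - 299*(-210) = (-21 - ½*(-29)) - 299*(-210) = (-21 + 29/2) + 62790 = -13/2 + 62790 = 125567/2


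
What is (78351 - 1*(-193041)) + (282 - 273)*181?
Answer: 273021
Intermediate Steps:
(78351 - 1*(-193041)) + (282 - 273)*181 = (78351 + 193041) + 9*181 = 271392 + 1629 = 273021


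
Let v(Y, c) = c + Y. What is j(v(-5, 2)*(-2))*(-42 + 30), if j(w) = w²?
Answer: -432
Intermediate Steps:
v(Y, c) = Y + c
j(v(-5, 2)*(-2))*(-42 + 30) = ((-5 + 2)*(-2))²*(-42 + 30) = (-3*(-2))²*(-12) = 6²*(-12) = 36*(-12) = -432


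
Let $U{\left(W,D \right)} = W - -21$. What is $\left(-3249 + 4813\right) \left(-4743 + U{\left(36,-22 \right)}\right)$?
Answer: $-7328904$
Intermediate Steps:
$U{\left(W,D \right)} = 21 + W$ ($U{\left(W,D \right)} = W + 21 = 21 + W$)
$\left(-3249 + 4813\right) \left(-4743 + U{\left(36,-22 \right)}\right) = \left(-3249 + 4813\right) \left(-4743 + \left(21 + 36\right)\right) = 1564 \left(-4743 + 57\right) = 1564 \left(-4686\right) = -7328904$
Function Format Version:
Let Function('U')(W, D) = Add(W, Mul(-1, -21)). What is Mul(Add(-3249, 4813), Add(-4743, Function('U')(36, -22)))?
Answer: -7328904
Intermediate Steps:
Function('U')(W, D) = Add(21, W) (Function('U')(W, D) = Add(W, 21) = Add(21, W))
Mul(Add(-3249, 4813), Add(-4743, Function('U')(36, -22))) = Mul(Add(-3249, 4813), Add(-4743, Add(21, 36))) = Mul(1564, Add(-4743, 57)) = Mul(1564, -4686) = -7328904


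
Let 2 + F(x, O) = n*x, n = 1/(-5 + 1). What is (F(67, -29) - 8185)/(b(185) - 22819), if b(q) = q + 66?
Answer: 32815/90272 ≈ 0.36351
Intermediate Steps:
n = -¼ (n = 1/(-4) = -¼ ≈ -0.25000)
b(q) = 66 + q
F(x, O) = -2 - x/4
(F(67, -29) - 8185)/(b(185) - 22819) = ((-2 - ¼*67) - 8185)/((66 + 185) - 22819) = ((-2 - 67/4) - 8185)/(251 - 22819) = (-75/4 - 8185)/(-22568) = -32815/4*(-1/22568) = 32815/90272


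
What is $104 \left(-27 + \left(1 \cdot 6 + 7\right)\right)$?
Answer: $-1456$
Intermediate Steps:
$104 \left(-27 + \left(1 \cdot 6 + 7\right)\right) = 104 \left(-27 + \left(6 + 7\right)\right) = 104 \left(-27 + 13\right) = 104 \left(-14\right) = -1456$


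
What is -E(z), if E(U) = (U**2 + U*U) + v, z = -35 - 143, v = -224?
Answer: -63144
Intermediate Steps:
z = -178
E(U) = -224 + 2*U**2 (E(U) = (U**2 + U*U) - 224 = (U**2 + U**2) - 224 = 2*U**2 - 224 = -224 + 2*U**2)
-E(z) = -(-224 + 2*(-178)**2) = -(-224 + 2*31684) = -(-224 + 63368) = -1*63144 = -63144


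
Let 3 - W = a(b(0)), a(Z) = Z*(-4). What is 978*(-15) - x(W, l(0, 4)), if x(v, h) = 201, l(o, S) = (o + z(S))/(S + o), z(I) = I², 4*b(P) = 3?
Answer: -14871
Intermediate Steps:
b(P) = ¾ (b(P) = (¼)*3 = ¾)
a(Z) = -4*Z
W = 6 (W = 3 - (-4)*3/4 = 3 - 1*(-3) = 3 + 3 = 6)
l(o, S) = (o + S²)/(S + o)
978*(-15) - x(W, l(0, 4)) = 978*(-15) - 1*201 = -14670 - 201 = -14871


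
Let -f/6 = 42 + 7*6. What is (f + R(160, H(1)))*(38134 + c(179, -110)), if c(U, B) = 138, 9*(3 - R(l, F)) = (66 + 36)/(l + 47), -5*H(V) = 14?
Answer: -517761920/27 ≈ -1.9176e+7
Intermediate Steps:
H(V) = -14/5 (H(V) = -1/5*14 = -14/5)
R(l, F) = 3 - 34/(3*(47 + l)) (R(l, F) = 3 - (66 + 36)/(9*(l + 47)) = 3 - 34/(3*(47 + l)))
f = -504 (f = -6*(42 + 7*6) = -6*(42 + 42) = -6*84 = -504)
(f + R(160, H(1)))*(38134 + c(179, -110)) = (-504 + (389 + 9*160)/(3*(47 + 160)))*(38134 + 138) = (-504 + (1/3)*(389 + 1440)/207)*38272 = (-504 + (1/3)*(1/207)*1829)*38272 = (-504 + 1829/621)*38272 = -311155/621*38272 = -517761920/27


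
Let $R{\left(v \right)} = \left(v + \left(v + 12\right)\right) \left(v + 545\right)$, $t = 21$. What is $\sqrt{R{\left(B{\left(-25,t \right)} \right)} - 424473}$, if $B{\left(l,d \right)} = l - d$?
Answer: $i \sqrt{464393} \approx 681.46 i$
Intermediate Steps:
$R{\left(v \right)} = \left(12 + 2 v\right) \left(545 + v\right)$ ($R{\left(v \right)} = \left(v + \left(12 + v\right)\right) \left(545 + v\right) = \left(12 + 2 v\right) \left(545 + v\right)$)
$\sqrt{R{\left(B{\left(-25,t \right)} \right)} - 424473} = \sqrt{\left(6540 + 2 \left(-25 - 21\right)^{2} + 1102 \left(-25 - 21\right)\right) - 424473} = \sqrt{\left(6540 + 2 \left(-46\right)^{2} + 1102 \left(-46\right)\right) - 424473} = \sqrt{\left(6540 + 2 \cdot 2116 - 50692\right) - 424473} = \sqrt{\left(6540 + 4232 - 50692\right) - 424473} = \sqrt{-39920 - 424473} = \sqrt{-464393} = i \sqrt{464393}$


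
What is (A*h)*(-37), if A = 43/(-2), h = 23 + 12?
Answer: 55685/2 ≈ 27843.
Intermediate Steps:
h = 35
A = -43/2 (A = 43*(-½) = -43/2 ≈ -21.500)
(A*h)*(-37) = -43/2*35*(-37) = -1505/2*(-37) = 55685/2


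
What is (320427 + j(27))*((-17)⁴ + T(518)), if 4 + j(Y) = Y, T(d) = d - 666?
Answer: 26716877850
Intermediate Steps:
T(d) = -666 + d
j(Y) = -4 + Y
(320427 + j(27))*((-17)⁴ + T(518)) = (320427 + (-4 + 27))*((-17)⁴ + (-666 + 518)) = (320427 + 23)*(83521 - 148) = 320450*83373 = 26716877850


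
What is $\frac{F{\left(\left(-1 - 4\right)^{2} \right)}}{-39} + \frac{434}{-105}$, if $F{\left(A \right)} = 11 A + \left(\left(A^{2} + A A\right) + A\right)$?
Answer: $- \frac{2852}{65} \approx -43.877$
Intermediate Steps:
$F{\left(A \right)} = 2 A^{2} + 12 A$ ($F{\left(A \right)} = 11 A + \left(\left(A^{2} + A^{2}\right) + A\right) = 11 A + \left(2 A^{2} + A\right) = 11 A + \left(A + 2 A^{2}\right) = 2 A^{2} + 12 A$)
$\frac{F{\left(\left(-1 - 4\right)^{2} \right)}}{-39} + \frac{434}{-105} = \frac{2 \left(-1 - 4\right)^{2} \left(6 + \left(-1 - 4\right)^{2}\right)}{-39} + \frac{434}{-105} = 2 \left(-5\right)^{2} \left(6 + \left(-5\right)^{2}\right) \left(- \frac{1}{39}\right) + 434 \left(- \frac{1}{105}\right) = 2 \cdot 25 \left(6 + 25\right) \left(- \frac{1}{39}\right) - \frac{62}{15} = 2 \cdot 25 \cdot 31 \left(- \frac{1}{39}\right) - \frac{62}{15} = 1550 \left(- \frac{1}{39}\right) - \frac{62}{15} = - \frac{1550}{39} - \frac{62}{15} = - \frac{2852}{65}$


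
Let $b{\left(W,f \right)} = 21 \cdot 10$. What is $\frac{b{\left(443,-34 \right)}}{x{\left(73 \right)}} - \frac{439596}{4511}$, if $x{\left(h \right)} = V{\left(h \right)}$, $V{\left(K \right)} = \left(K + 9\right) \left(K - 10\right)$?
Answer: $- \frac{54047753}{554853} \approx -97.409$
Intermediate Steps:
$b{\left(W,f \right)} = 210$
$V{\left(K \right)} = \left(-10 + K\right) \left(9 + K\right)$ ($V{\left(K \right)} = \left(9 + K\right) \left(-10 + K\right) = \left(-10 + K\right) \left(9 + K\right)$)
$x{\left(h \right)} = -90 + h^{2} - h$
$\frac{b{\left(443,-34 \right)}}{x{\left(73 \right)}} - \frac{439596}{4511} = \frac{210}{-90 + 73^{2} - 73} - \frac{439596}{4511} = \frac{210}{-90 + 5329 - 73} - \frac{439596}{4511} = \frac{210}{5166} - \frac{439596}{4511} = 210 \cdot \frac{1}{5166} - \frac{439596}{4511} = \frac{5}{123} - \frac{439596}{4511} = - \frac{54047753}{554853}$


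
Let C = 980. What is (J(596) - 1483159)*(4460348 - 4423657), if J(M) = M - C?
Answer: -54432676213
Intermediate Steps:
J(M) = -980 + M (J(M) = M - 1*980 = M - 980 = -980 + M)
(J(596) - 1483159)*(4460348 - 4423657) = ((-980 + 596) - 1483159)*(4460348 - 4423657) = (-384 - 1483159)*36691 = -1483543*36691 = -54432676213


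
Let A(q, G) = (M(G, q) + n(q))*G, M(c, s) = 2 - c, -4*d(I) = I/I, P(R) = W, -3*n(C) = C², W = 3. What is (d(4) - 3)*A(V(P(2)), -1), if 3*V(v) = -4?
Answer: 845/108 ≈ 7.8241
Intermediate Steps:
n(C) = -C²/3
P(R) = 3
d(I) = -¼ (d(I) = -I/(4*I) = -¼*1 = -¼)
V(v) = -4/3 (V(v) = (⅓)*(-4) = -4/3)
A(q, G) = G*(2 - G - q²/3) (A(q, G) = ((2 - G) - q²/3)*G = (2 - G - q²/3)*G = G*(2 - G - q²/3))
(d(4) - 3)*A(V(P(2)), -1) = (-¼ - 3)*((⅓)*(-1)*(6 - (-4/3)² - 3*(-1))) = -13*(-1)*(6 - 1*16/9 + 3)/12 = -13*(-1)*(6 - 16/9 + 3)/12 = -13*(-1)*65/(12*9) = -13/4*(-65/27) = 845/108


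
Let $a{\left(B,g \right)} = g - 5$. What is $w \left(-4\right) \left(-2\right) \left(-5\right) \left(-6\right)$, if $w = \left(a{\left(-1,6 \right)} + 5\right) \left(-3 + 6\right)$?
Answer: $4320$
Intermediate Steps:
$a{\left(B,g \right)} = -5 + g$
$w = 18$ ($w = \left(\left(-5 + 6\right) + 5\right) \left(-3 + 6\right) = \left(1 + 5\right) 3 = 6 \cdot 3 = 18$)
$w \left(-4\right) \left(-2\right) \left(-5\right) \left(-6\right) = 18 \left(-4\right) \left(-2\right) \left(-5\right) \left(-6\right) = 18 \cdot 8 \left(-5\right) \left(-6\right) = 18 \left(-40\right) \left(-6\right) = \left(-720\right) \left(-6\right) = 4320$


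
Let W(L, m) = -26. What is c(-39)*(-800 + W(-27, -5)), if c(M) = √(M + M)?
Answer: -826*I*√78 ≈ -7295.0*I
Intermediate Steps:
c(M) = √2*√M (c(M) = √(2*M) = √2*√M)
c(-39)*(-800 + W(-27, -5)) = (√2*√(-39))*(-800 - 26) = (√2*(I*√39))*(-826) = (I*√78)*(-826) = -826*I*√78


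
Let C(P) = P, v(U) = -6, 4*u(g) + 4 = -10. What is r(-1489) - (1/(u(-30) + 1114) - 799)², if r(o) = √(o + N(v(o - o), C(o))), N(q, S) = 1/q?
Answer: -3149123528929/4932841 + I*√53610/6 ≈ -6.384e+5 + 38.59*I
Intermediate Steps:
u(g) = -7/2 (u(g) = -1 + (¼)*(-10) = -1 - 5/2 = -7/2)
r(o) = √(-⅙ + o) (r(o) = √(o + 1/(-6)) = √(o - ⅙) = √(-⅙ + o))
r(-1489) - (1/(u(-30) + 1114) - 799)² = √(-6 + 36*(-1489))/6 - (1/(-7/2 + 1114) - 799)² = √(-6 - 53604)/6 - (1/(2221/2) - 799)² = √(-53610)/6 - (2/2221 - 799)² = (I*√53610)/6 - (-1774577/2221)² = I*√53610/6 - 1*3149123528929/4932841 = I*√53610/6 - 3149123528929/4932841 = -3149123528929/4932841 + I*√53610/6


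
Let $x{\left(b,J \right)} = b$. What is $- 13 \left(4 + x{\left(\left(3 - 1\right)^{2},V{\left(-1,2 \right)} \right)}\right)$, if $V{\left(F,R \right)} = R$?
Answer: $-104$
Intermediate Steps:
$- 13 \left(4 + x{\left(\left(3 - 1\right)^{2},V{\left(-1,2 \right)} \right)}\right) = - 13 \left(4 + \left(3 - 1\right)^{2}\right) = - 13 \left(4 + 2^{2}\right) = - 13 \left(4 + 4\right) = \left(-13\right) 8 = -104$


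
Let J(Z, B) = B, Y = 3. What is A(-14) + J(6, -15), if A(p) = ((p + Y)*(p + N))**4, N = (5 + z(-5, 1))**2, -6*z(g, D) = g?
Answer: 3956505709184881/1679616 ≈ 2.3556e+9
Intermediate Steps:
z(g, D) = -g/6
N = 1225/36 (N = (5 - 1/6*(-5))**2 = (5 + 5/6)**2 = (35/6)**2 = 1225/36 ≈ 34.028)
A(p) = (3 + p)**4*(1225/36 + p)**4 (A(p) = ((p + 3)*(p + 1225/36))**4 = ((3 + p)*(1225/36 + p))**4 = (3 + p)**4*(1225/36 + p)**4)
A(-14) + J(6, -15) = (3 - 14)**4*(1225 + 36*(-14))**4/1679616 - 15 = (1/1679616)*(-11)**4*(1225 - 504)**4 - 15 = (1/1679616)*14641*721**4 - 15 = (1/1679616)*14641*270234665281 - 15 = 3956505734379121/1679616 - 15 = 3956505709184881/1679616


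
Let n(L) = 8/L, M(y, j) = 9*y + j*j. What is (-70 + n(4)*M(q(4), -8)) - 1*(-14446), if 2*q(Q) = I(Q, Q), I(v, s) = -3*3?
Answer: 14423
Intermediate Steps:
I(v, s) = -9
q(Q) = -9/2 (q(Q) = (½)*(-9) = -9/2)
M(y, j) = j² + 9*y (M(y, j) = 9*y + j² = j² + 9*y)
(-70 + n(4)*M(q(4), -8)) - 1*(-14446) = (-70 + (8/4)*((-8)² + 9*(-9/2))) - 1*(-14446) = (-70 + (8*(¼))*(64 - 81/2)) + 14446 = (-70 + 2*(47/2)) + 14446 = (-70 + 47) + 14446 = -23 + 14446 = 14423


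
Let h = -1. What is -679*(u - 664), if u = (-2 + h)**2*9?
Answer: 395857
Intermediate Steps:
u = 81 (u = (-2 - 1)**2*9 = (-3)**2*9 = 9*9 = 81)
-679*(u - 664) = -679*(81 - 664) = -679*(-583) = 395857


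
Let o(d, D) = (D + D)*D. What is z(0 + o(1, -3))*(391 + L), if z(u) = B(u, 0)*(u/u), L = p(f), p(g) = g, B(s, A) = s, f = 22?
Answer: 7434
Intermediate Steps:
o(d, D) = 2*D² (o(d, D) = (2*D)*D = 2*D²)
L = 22
z(u) = u (z(u) = u*(u/u) = u*1 = u)
z(0 + o(1, -3))*(391 + L) = (0 + 2*(-3)²)*(391 + 22) = (0 + 2*9)*413 = (0 + 18)*413 = 18*413 = 7434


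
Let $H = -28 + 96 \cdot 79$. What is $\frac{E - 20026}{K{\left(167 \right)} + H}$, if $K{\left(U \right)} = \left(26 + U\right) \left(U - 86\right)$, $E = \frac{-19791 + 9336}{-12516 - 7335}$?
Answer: $- \frac{132508557}{153441613} \approx -0.86358$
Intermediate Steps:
$E = \frac{3485}{6617}$ ($E = - \frac{10455}{-19851} = \left(-10455\right) \left(- \frac{1}{19851}\right) = \frac{3485}{6617} \approx 0.52667$)
$K{\left(U \right)} = \left(-86 + U\right) \left(26 + U\right)$ ($K{\left(U \right)} = \left(26 + U\right) \left(-86 + U\right) = \left(-86 + U\right) \left(26 + U\right)$)
$H = 7556$ ($H = -28 + 7584 = 7556$)
$\frac{E - 20026}{K{\left(167 \right)} + H} = \frac{\frac{3485}{6617} - 20026}{\left(-2236 + 167^{2} - 10020\right) + 7556} = - \frac{132508557}{6617 \left(\left(-2236 + 27889 - 10020\right) + 7556\right)} = - \frac{132508557}{6617 \left(15633 + 7556\right)} = - \frac{132508557}{6617 \cdot 23189} = \left(- \frac{132508557}{6617}\right) \frac{1}{23189} = - \frac{132508557}{153441613}$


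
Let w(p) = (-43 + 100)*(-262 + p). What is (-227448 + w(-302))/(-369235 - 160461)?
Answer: 64899/132424 ≈ 0.49008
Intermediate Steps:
w(p) = -14934 + 57*p (w(p) = 57*(-262 + p) = -14934 + 57*p)
(-227448 + w(-302))/(-369235 - 160461) = (-227448 + (-14934 + 57*(-302)))/(-369235 - 160461) = (-227448 + (-14934 - 17214))/(-529696) = (-227448 - 32148)*(-1/529696) = -259596*(-1/529696) = 64899/132424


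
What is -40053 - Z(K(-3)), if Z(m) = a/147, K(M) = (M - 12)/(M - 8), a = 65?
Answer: -5887856/147 ≈ -40053.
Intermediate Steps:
K(M) = (-12 + M)/(-8 + M)
Z(m) = 65/147
-40053 - Z(K(-3)) = -40053 - 1*65/147 = -40053 - 65/147 = -5887856/147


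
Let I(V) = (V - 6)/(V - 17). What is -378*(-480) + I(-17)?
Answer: 6168983/34 ≈ 1.8144e+5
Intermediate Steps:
I(V) = (-6 + V)/(-17 + V)
-378*(-480) + I(-17) = -378*(-480) + (-6 - 17)/(-17 - 17) = 181440 - 23/(-34) = 181440 - 1/34*(-23) = 181440 + 23/34 = 6168983/34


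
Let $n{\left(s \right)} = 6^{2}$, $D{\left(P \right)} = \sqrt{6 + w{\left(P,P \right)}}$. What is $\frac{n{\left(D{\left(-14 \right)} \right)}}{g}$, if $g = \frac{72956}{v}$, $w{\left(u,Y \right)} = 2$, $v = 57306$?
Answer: $\frac{515754}{18239} \approx 28.278$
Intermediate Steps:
$D{\left(P \right)} = 2 \sqrt{2}$ ($D{\left(P \right)} = \sqrt{6 + 2} = \sqrt{8} = 2 \sqrt{2}$)
$n{\left(s \right)} = 36$
$g = \frac{36478}{28653}$ ($g = \frac{72956}{57306} = 72956 \cdot \frac{1}{57306} = \frac{36478}{28653} \approx 1.2731$)
$\frac{n{\left(D{\left(-14 \right)} \right)}}{g} = \frac{36}{\frac{36478}{28653}} = 36 \cdot \frac{28653}{36478} = \frac{515754}{18239}$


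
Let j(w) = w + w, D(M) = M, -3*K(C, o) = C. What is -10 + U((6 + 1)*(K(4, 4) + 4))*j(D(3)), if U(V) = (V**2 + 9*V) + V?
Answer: 9602/3 ≈ 3200.7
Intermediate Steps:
K(C, o) = -C/3
U(V) = V**2 + 10*V
j(w) = 2*w
-10 + U((6 + 1)*(K(4, 4) + 4))*j(D(3)) = -10 + (((6 + 1)*(-1/3*4 + 4))*(10 + (6 + 1)*(-1/3*4 + 4)))*(2*3) = -10 + ((7*(-4/3 + 4))*(10 + 7*(-4/3 + 4)))*6 = -10 + ((7*(8/3))*(10 + 7*(8/3)))*6 = -10 + (56*(10 + 56/3)/3)*6 = -10 + ((56/3)*(86/3))*6 = -10 + (4816/9)*6 = -10 + 9632/3 = 9602/3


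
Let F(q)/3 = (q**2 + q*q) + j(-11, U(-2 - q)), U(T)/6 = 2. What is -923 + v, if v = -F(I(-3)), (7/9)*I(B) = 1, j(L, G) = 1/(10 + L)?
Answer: -45566/49 ≈ -929.92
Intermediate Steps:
U(T) = 12 (U(T) = 6*2 = 12)
I(B) = 9/7 (I(B) = (9/7)*1 = 9/7)
F(q) = -3 + 6*q**2 (F(q) = 3*((q**2 + q*q) + 1/(10 - 11)) = 3*((q**2 + q**2) + 1/(-1)) = 3*(2*q**2 - 1) = 3*(-1 + 2*q**2) = -3 + 6*q**2)
v = -339/49 (v = -(-3 + 6*(9/7)**2) = -(-3 + 6*(81/49)) = -(-3 + 486/49) = -1*339/49 = -339/49 ≈ -6.9184)
-923 + v = -923 - 339/49 = -45566/49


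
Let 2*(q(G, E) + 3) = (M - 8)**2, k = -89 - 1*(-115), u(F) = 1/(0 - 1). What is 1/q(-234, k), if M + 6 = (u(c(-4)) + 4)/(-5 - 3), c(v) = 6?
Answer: 128/12841 ≈ 0.0099681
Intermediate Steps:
u(F) = -1 (u(F) = 1/(-1) = -1)
M = -51/8 (M = -6 + (-1 + 4)/(-5 - 3) = -6 + 3/(-8) = -6 + 3*(-1/8) = -6 - 3/8 = -51/8 ≈ -6.3750)
k = 26 (k = -89 + 115 = 26)
q(G, E) = 12841/128 (q(G, E) = -3 + (-51/8 - 8)**2/2 = -3 + (-115/8)**2/2 = -3 + (1/2)*(13225/64) = -3 + 13225/128 = 12841/128)
1/q(-234, k) = 1/(12841/128) = 128/12841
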